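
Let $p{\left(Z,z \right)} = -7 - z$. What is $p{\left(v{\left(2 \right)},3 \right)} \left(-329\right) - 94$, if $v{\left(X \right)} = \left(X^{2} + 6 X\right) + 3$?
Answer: $3196$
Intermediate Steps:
$v{\left(X \right)} = 3 + X^{2} + 6 X$
$p{\left(v{\left(2 \right)},3 \right)} \left(-329\right) - 94 = \left(-7 - 3\right) \left(-329\right) - 94 = \left(-10\right) \left(-329\right) - 94 = 3290 - 94 = 3196$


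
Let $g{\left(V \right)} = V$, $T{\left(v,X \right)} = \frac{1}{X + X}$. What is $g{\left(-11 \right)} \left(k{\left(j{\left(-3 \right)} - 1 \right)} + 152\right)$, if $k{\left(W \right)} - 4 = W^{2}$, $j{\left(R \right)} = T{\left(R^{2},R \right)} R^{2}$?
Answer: $- \frac{7139}{4} \approx -1784.8$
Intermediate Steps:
$T{\left(v,X \right)} = \frac{1}{2 X}$
$j{\left(R \right)} = \frac{R}{2}$ ($j{\left(R \right)} = \frac{1}{2 R} R^{2} = \frac{R}{2}$)
$k{\left(W \right)} = 4 + W^{2}$
$g{\left(-11 \right)} \left(k{\left(j{\left(-3 \right)} - 1 \right)} + 152\right) = - 11 \left(\left(4 + \left(\frac{1}{2} \left(-3\right) - 1\right)^{2}\right) + 152\right) = - 11 \left(\left(4 + \left(- \frac{3}{2} - 1\right)^{2}\right) + 152\right) = - 11 \left(\left(4 + \left(- \frac{5}{2}\right)^{2}\right) + 152\right) = - 11 \left(\left(4 + \frac{25}{4}\right) + 152\right) = - 11 \left(\frac{41}{4} + 152\right) = \left(-11\right) \frac{649}{4} = - \frac{7139}{4}$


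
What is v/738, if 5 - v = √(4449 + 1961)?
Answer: 5/738 - √6410/738 ≈ -0.10171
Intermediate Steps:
v = 5 - √6410 (v = 5 - √(4449 + 1961) = 5 - √6410 ≈ -75.063)
v/738 = (5 - √6410)/738 = (5 - √6410)*(1/738) = 5/738 - √6410/738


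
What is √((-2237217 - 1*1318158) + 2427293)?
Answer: I*√1128082 ≈ 1062.1*I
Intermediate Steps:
√((-2237217 - 1*1318158) + 2427293) = √((-2237217 - 1318158) + 2427293) = √(-3555375 + 2427293) = √(-1128082) = I*√1128082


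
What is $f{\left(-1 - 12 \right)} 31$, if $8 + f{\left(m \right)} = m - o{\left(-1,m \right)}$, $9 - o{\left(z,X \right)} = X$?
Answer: $-1333$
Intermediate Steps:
$o{\left(z,X \right)} = 9 - X$
$f{\left(m \right)} = -17 + 2 m$ ($f{\left(m \right)} = -8 + \left(m - \left(9 - m\right)\right) = -8 + \left(m + \left(-9 + m\right)\right) = -8 + \left(-9 + 2 m\right) = -17 + 2 m$)
$f{\left(-1 - 12 \right)} 31 = \left(-17 + 2 \left(-1 - 12\right)\right) 31 = \left(-17 + 2 \left(-13\right)\right) 31 = \left(-17 - 26\right) 31 = \left(-43\right) 31 = -1333$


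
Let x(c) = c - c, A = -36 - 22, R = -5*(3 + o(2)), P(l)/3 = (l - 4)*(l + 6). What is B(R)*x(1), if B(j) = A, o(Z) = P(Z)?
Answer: 0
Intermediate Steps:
P(l) = 3*(-4 + l)*(6 + l) (P(l) = 3*((l - 4)*(l + 6)) = 3*((-4 + l)*(6 + l)) = 3*(-4 + l)*(6 + l))
o(Z) = -72 + 3*Z² + 6*Z
R = 225 (R = -5*(3 + (-72 + 3*2² + 6*2)) = -5*(3 + (-72 + 3*4 + 12)) = -5*(3 + (-72 + 12 + 12)) = -5*(3 - 48) = -5*(-45) = 225)
A = -58
x(c) = 0
B(j) = -58
B(R)*x(1) = -58*0 = 0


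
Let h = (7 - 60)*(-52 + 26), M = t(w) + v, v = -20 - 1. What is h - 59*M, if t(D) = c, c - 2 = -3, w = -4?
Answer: 2676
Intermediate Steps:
c = -1 (c = 2 - 3 = -1)
t(D) = -1
v = -21
M = -22 (M = -1 - 21 = -22)
h = 1378 (h = -53*(-26) = 1378)
h - 59*M = 1378 - 59*(-22) = 1378 + 1298 = 2676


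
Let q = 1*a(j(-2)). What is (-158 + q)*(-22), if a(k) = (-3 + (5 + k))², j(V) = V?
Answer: 3476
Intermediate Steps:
a(k) = (2 + k)²
q = 0 (q = 1*(2 - 2)² = 1*0² = 1*0 = 0)
(-158 + q)*(-22) = (-158 + 0)*(-22) = -158*(-22) = 3476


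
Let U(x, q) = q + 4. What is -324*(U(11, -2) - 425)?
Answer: 137052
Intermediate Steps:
U(x, q) = 4 + q
-324*(U(11, -2) - 425) = -324*((4 - 2) - 425) = -324*(2 - 425) = -324*(-423) = 137052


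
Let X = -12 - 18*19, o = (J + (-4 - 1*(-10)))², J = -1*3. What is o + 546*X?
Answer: -193275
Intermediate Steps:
J = -3
o = 9 (o = (-3 + (-4 - 1*(-10)))² = (-3 + (-4 + 10))² = (-3 + 6)² = 3² = 9)
X = -354 (X = -12 - 342 = -354)
o + 546*X = 9 + 546*(-354) = 9 - 193284 = -193275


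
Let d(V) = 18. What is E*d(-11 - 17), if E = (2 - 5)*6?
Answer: -324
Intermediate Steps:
E = -18 (E = -3*6 = -18)
E*d(-11 - 17) = -18*18 = -324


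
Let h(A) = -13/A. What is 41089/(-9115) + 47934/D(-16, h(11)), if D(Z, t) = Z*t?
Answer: 2398777999/947960 ≈ 2530.5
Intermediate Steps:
41089/(-9115) + 47934/D(-16, h(11)) = 41089/(-9115) + 47934/((-(-208)/11)) = 41089*(-1/9115) + 47934/((-(-208)/11)) = -41089/9115 + 47934/((-16*(-13/11))) = -41089/9115 + 47934/(208/11) = -41089/9115 + 47934*(11/208) = -41089/9115 + 263637/104 = 2398777999/947960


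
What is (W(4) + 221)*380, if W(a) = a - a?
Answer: 83980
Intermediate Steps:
W(a) = 0
(W(4) + 221)*380 = (0 + 221)*380 = 221*380 = 83980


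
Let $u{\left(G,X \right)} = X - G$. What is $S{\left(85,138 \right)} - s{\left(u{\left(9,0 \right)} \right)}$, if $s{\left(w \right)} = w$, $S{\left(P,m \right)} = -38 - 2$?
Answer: $-31$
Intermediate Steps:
$S{\left(P,m \right)} = -40$ ($S{\left(P,m \right)} = -38 - 2 = -40$)
$S{\left(85,138 \right)} - s{\left(u{\left(9,0 \right)} \right)} = -40 - \left(0 - 9\right) = -40 - -9 = -40 + 9 = -31$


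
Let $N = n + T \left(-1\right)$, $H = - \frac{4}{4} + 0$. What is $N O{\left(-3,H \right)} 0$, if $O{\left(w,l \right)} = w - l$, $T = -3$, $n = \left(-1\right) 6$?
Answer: $0$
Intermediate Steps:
$n = -6$
$H = -1$ ($H = \left(-4\right) \frac{1}{4} + 0 = -1 + 0 = -1$)
$N = -3$ ($N = -6 - -3 = -6 + 3 = -3$)
$N O{\left(-3,H \right)} 0 = - 3 \left(-3 - -1\right) 0 = - 3 \left(-3 + 1\right) 0 = \left(-3\right) \left(-2\right) 0 = 6 \cdot 0 = 0$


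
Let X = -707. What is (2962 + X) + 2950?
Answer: 5205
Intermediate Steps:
(2962 + X) + 2950 = (2962 - 707) + 2950 = 2255 + 2950 = 5205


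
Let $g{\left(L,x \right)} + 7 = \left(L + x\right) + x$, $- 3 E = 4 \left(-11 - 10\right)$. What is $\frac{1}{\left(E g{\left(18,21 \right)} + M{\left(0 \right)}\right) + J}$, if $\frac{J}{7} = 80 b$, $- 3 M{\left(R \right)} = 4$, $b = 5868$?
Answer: $\frac{3}{9862688} \approx 3.0418 \cdot 10^{-7}$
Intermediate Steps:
$M{\left(R \right)} = - \frac{4}{3}$ ($M{\left(R \right)} = \left(- \frac{1}{3}\right) 4 = - \frac{4}{3}$)
$E = 28$ ($E = - \frac{4 \left(-11 - 10\right)}{3} = - \frac{4 \left(-21\right)}{3} = \left(- \frac{1}{3}\right) \left(-84\right) = 28$)
$g{\left(L,x \right)} = -7 + L + 2 x$ ($g{\left(L,x \right)} = -7 + \left(\left(L + x\right) + x\right) = -7 + \left(L + 2 x\right) = -7 + L + 2 x$)
$J = 3286080$ ($J = 7 \cdot 80 \cdot 5868 = 7 \cdot 469440 = 3286080$)
$\frac{1}{\left(E g{\left(18,21 \right)} + M{\left(0 \right)}\right) + J} = \frac{1}{\left(28 \left(-7 + 18 + 2 \cdot 21\right) - \frac{4}{3}\right) + 3286080} = \frac{1}{\left(28 \left(-7 + 18 + 42\right) - \frac{4}{3}\right) + 3286080} = \frac{1}{\left(28 \cdot 53 - \frac{4}{3}\right) + 3286080} = \frac{1}{\left(1484 - \frac{4}{3}\right) + 3286080} = \frac{1}{\frac{4448}{3} + 3286080} = \frac{1}{\frac{9862688}{3}} = \frac{3}{9862688}$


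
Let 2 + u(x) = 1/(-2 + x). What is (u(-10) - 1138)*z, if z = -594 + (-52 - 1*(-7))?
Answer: 2914053/4 ≈ 7.2851e+5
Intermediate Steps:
z = -639 (z = -594 + (-52 + 7) = -594 - 45 = -639)
u(x) = -2 + 1/(-2 + x)
(u(-10) - 1138)*z = ((5 - 2*(-10))/(-2 - 10) - 1138)*(-639) = ((5 + 20)/(-12) - 1138)*(-639) = (-1/12*25 - 1138)*(-639) = (-25/12 - 1138)*(-639) = -13681/12*(-639) = 2914053/4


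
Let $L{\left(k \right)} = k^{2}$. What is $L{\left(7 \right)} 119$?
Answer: $5831$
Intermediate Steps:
$L{\left(7 \right)} 119 = 7^{2} \cdot 119 = 49 \cdot 119 = 5831$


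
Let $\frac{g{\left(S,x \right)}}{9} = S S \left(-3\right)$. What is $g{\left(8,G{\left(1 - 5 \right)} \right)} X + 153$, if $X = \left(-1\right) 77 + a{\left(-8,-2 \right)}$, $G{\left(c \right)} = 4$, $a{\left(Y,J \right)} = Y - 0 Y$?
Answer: $147033$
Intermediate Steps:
$a{\left(Y,J \right)} = Y$ ($a{\left(Y,J \right)} = Y - 0 = Y + 0 = Y$)
$g{\left(S,x \right)} = - 27 S^{2}$ ($g{\left(S,x \right)} = 9 S S \left(-3\right) = 9 S^{2} \left(-3\right) = 9 \left(- 3 S^{2}\right) = - 27 S^{2}$)
$X = -85$ ($X = \left(-1\right) 77 - 8 = -77 - 8 = -85$)
$g{\left(8,G{\left(1 - 5 \right)} \right)} X + 153 = - 27 \cdot 8^{2} \left(-85\right) + 153 = \left(-27\right) 64 \left(-85\right) + 153 = \left(-1728\right) \left(-85\right) + 153 = 146880 + 153 = 147033$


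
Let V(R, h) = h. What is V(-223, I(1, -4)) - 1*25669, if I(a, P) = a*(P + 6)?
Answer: -25667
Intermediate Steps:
I(a, P) = a*(6 + P)
V(-223, I(1, -4)) - 1*25669 = 1*(6 - 4) - 1*25669 = 1*2 - 25669 = 2 - 25669 = -25667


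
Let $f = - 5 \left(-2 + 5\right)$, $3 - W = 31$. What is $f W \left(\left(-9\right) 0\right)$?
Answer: $0$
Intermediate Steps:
$W = -28$ ($W = 3 - 31 = -28$)
$f = -15$ ($f = \left(-5\right) 3 = -15$)
$f W \left(\left(-9\right) 0\right) = \left(-15\right) \left(-28\right) \left(\left(-9\right) 0\right) = 420 \cdot 0 = 0$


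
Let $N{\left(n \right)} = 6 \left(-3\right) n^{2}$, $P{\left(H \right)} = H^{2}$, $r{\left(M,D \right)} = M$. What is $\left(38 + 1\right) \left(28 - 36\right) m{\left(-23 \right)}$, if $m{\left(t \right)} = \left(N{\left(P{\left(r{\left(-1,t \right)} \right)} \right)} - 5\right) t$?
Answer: $-165048$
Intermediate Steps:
$N{\left(n \right)} = - 18 n^{2}$
$m{\left(t \right)} = - 23 t$ ($m{\left(t \right)} = \left(- 18 \left(\left(-1\right)^{2}\right)^{2} - 5\right) t = \left(- 18 \cdot 1^{2} - 5\right) t = \left(\left(-18\right) 1 - 5\right) t = \left(-18 - 5\right) t = - 23 t$)
$\left(38 + 1\right) \left(28 - 36\right) m{\left(-23 \right)} = \left(38 + 1\right) \left(28 - 36\right) \left(\left(-23\right) \left(-23\right)\right) = 39 \left(-8\right) 529 = \left(-312\right) 529 = -165048$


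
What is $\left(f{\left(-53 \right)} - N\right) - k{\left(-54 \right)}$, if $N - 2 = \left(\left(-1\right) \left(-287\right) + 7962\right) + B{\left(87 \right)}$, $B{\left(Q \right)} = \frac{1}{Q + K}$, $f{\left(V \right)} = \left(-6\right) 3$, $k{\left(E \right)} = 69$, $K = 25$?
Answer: $- \frac{933857}{112} \approx -8338.0$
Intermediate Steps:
$f{\left(V \right)} = -18$
$B{\left(Q \right)} = \frac{1}{25 + Q}$ ($B{\left(Q \right)} = \frac{1}{Q + 25} = \frac{1}{25 + Q}$)
$N = \frac{924113}{112}$ ($N = 2 + \left(\left(\left(-1\right) \left(-287\right) + 7962\right) + \frac{1}{25 + 87}\right) = 2 + \left(\left(287 + 7962\right) + \frac{1}{112}\right) = 2 + \left(8249 + \frac{1}{112}\right) = 2 + \frac{923889}{112} = \frac{924113}{112} \approx 8251.0$)
$\left(f{\left(-53 \right)} - N\right) - k{\left(-54 \right)} = \left(-18 - \frac{924113}{112}\right) - 69 = - \frac{926129}{112} - 69 = - \frac{933857}{112}$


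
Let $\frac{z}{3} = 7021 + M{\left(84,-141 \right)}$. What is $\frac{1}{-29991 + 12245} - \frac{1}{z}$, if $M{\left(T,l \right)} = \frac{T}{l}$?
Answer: $- \frac{1823939}{17566357242} \approx -0.00010383$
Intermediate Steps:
$z = \frac{989877}{47}$ ($z = 3 \left(7021 + \frac{84}{-141}\right) = 3 \left(7021 + 84 \left(- \frac{1}{141}\right)\right) = 3 \left(7021 - \frac{28}{47}\right) = 3 \cdot \frac{329959}{47} = \frac{989877}{47} \approx 21061.0$)
$\frac{1}{-29991 + 12245} - \frac{1}{z} = \frac{1}{-29991 + 12245} - \frac{1}{\frac{989877}{47}} = \frac{1}{-17746} - \frac{47}{989877} = - \frac{1}{17746} - \frac{47}{989877} = - \frac{1823939}{17566357242}$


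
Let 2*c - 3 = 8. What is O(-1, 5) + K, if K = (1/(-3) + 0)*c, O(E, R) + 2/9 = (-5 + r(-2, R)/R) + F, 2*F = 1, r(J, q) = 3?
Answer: -268/45 ≈ -5.9556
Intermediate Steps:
c = 11/2 (c = 3/2 + (½)*8 = 3/2 + 4 = 11/2 ≈ 5.5000)
F = ½ (F = (½)*1 = ½ ≈ 0.50000)
O(E, R) = -85/18 + 3/R (O(E, R) = -2/9 + ((-5 + 3/R) + ½) = -2/9 + (-9/2 + 3/R) = -85/18 + 3/R)
K = -11/6 (K = (1/(-3) + 0)*(11/2) = (-⅓ + 0)*(11/2) = -⅓*11/2 = -11/6 ≈ -1.8333)
O(-1, 5) + K = (-85/18 + 3/5) - 11/6 = (-85/18 + 3*(⅕)) - 11/6 = (-85/18 + ⅗) - 11/6 = -371/90 - 11/6 = -268/45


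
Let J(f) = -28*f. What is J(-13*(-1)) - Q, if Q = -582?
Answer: 218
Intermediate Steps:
J(-13*(-1)) - Q = -(-364)*(-1) - 1*(-582) = -28*13 + 582 = -364 + 582 = 218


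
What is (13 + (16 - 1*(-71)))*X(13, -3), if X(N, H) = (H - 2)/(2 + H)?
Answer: 500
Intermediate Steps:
X(N, H) = (-2 + H)/(2 + H)
(13 + (16 - 1*(-71)))*X(13, -3) = (13 + (16 - 1*(-71)))*((-2 - 3)/(2 - 3)) = (13 + (16 + 71))*(-5/(-1)) = (13 + 87)*(-1*(-5)) = 100*5 = 500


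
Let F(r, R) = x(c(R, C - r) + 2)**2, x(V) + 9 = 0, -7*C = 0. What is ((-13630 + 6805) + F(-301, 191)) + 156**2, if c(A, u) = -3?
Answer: 17592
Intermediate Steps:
C = 0 (C = -1/7*0 = 0)
x(V) = -9 (x(V) = -9 + 0 = -9)
F(r, R) = 81 (F(r, R) = (-9)**2 = 81)
((-13630 + 6805) + F(-301, 191)) + 156**2 = ((-13630 + 6805) + 81) + 156**2 = (-6825 + 81) + 24336 = -6744 + 24336 = 17592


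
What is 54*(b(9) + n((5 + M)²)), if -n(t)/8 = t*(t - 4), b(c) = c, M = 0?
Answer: -226314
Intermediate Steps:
n(t) = -8*t*(-4 + t) (n(t) = -8*t*(t - 4) = -8*t*(-4 + t))
54*(b(9) + n((5 + M)²)) = 54*(9 + 8*(5 + 0)²*(4 - (5 + 0)²)) = 54*(9 + 8*5²*(4 - 1*5²)) = 54*(9 + 8*25*(4 - 1*25)) = 54*(9 + 8*25*(4 - 25)) = 54*(9 + 8*25*(-21)) = 54*(9 - 4200) = 54*(-4191) = -226314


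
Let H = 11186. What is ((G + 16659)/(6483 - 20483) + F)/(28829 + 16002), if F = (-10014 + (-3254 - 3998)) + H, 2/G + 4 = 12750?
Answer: -33910995488/249994467625 ≈ -0.13565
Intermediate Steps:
G = 1/6373 (G = 2/(-4 + 12750) = 2/12746 = 2*(1/12746) = 1/6373 ≈ 0.00015691)
F = -6080 (F = (-10014 + (-3254 - 3998)) + 11186 = (-10014 - 7252) + 11186 = -17266 + 11186 = -6080)
((G + 16659)/(6483 - 20483) + F)/(28829 + 16002) = ((1/6373 + 16659)/(6483 - 20483) - 6080)/(28829 + 16002) = ((106167808/6373)/(-14000) - 6080)/44831 = ((106167808/6373)*(-1/14000) - 6080)*(1/44831) = (-6635488/5576375 - 6080)*(1/44831) = -33910995488/5576375*1/44831 = -33910995488/249994467625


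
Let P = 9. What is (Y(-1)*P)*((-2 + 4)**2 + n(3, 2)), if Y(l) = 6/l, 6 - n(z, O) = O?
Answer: -432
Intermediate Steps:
n(z, O) = 6 - O
(Y(-1)*P)*((-2 + 4)**2 + n(3, 2)) = ((6/(-1))*9)*((-2 + 4)**2 + (6 - 1*2)) = ((6*(-1))*9)*(2**2 + (6 - 2)) = (-6*9)*(4 + 4) = -54*8 = -432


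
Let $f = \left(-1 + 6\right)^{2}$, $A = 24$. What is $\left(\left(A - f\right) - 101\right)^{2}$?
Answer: $10404$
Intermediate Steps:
$f = 25$ ($f = 5^{2} = 25$)
$\left(\left(A - f\right) - 101\right)^{2} = \left(\left(24 - 25\right) - 101\right)^{2} = \left(-1 - 101\right)^{2} = \left(-102\right)^{2} = 10404$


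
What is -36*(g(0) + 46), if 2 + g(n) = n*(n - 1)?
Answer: -1584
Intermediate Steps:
g(n) = -2 + n*(-1 + n) (g(n) = -2 + n*(n - 1) = -2 + n*(-1 + n))
-36*(g(0) + 46) = -36*((-2 + 0² - 1*0) + 46) = -36*((-2 + 0 + 0) + 46) = -36*(-2 + 46) = -36*44 = -1584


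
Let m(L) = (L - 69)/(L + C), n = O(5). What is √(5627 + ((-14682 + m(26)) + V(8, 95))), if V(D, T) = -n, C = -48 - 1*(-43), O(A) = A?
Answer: I*√3996363/21 ≈ 95.195*I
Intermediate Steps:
n = 5
C = -5 (C = -48 + 43 = -5)
V(D, T) = -5 (V(D, T) = -1*5 = -5)
m(L) = (-69 + L)/(-5 + L) (m(L) = (L - 69)/(L - 5) = (-69 + L)/(-5 + L))
√(5627 + ((-14682 + m(26)) + V(8, 95))) = √(5627 + ((-14682 + (-69 + 26)/(-5 + 26)) - 5)) = √(5627 + ((-14682 - 43/21) - 5)) = √(5627 + (-308365/21 - 5)) = √(5627 - 308470/21) = √(-190303/21) = I*√3996363/21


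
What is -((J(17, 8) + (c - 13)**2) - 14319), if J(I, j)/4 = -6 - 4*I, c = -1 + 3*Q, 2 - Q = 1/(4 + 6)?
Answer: 1454611/100 ≈ 14546.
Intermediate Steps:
Q = 19/10 (Q = 2 - 1/(4 + 6) = 2 - 1/10 = 19/10 ≈ 1.9000)
c = 47/10 (c = -1 + 3*(19/10) = -1 + 57/10 = 47/10 ≈ 4.7000)
J(I, j) = -24 - 16*I (J(I, j) = 4*(-6 - 4*I) = -24 - 16*I)
-((J(17, 8) + (c - 13)**2) - 14319) = -(((-24 - 16*17) + (47/10 - 13)**2) - 14319) = -(((-24 - 272) + (-83/10)**2) - 14319) = -((-296 + 6889/100) - 14319) = -(-22711/100 - 14319) = -1*(-1454611/100) = 1454611/100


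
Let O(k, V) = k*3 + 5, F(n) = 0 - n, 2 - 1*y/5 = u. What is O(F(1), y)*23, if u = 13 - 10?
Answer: 46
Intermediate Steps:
u = 3
y = -5 (y = 10 - 5*3 = 10 - 15 = -5)
F(n) = -n
O(k, V) = 5 + 3*k (O(k, V) = 3*k + 5 = 5 + 3*k)
O(F(1), y)*23 = (5 + 3*(-1*1))*23 = (5 + 3*(-1))*23 = (5 - 3)*23 = 2*23 = 46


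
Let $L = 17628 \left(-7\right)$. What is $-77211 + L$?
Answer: $-200607$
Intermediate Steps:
$L = -123396$
$-77211 + L = -77211 - 123396 = -200607$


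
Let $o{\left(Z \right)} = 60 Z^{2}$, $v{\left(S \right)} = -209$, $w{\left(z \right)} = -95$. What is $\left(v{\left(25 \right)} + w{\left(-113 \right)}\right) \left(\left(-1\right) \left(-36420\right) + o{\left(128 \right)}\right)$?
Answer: $-309915840$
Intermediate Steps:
$\left(v{\left(25 \right)} + w{\left(-113 \right)}\right) \left(\left(-1\right) \left(-36420\right) + o{\left(128 \right)}\right) = \left(-209 - 95\right) \left(\left(-1\right) \left(-36420\right) + 60 \cdot 128^{2}\right) = - 304 \left(36420 + 60 \cdot 16384\right) = - 304 \left(36420 + 983040\right) = \left(-304\right) 1019460 = -309915840$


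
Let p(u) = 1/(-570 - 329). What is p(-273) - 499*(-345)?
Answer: 154767344/899 ≈ 1.7216e+5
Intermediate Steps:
p(u) = -1/899 (p(u) = 1/(-899) = -1/899)
p(-273) - 499*(-345) = -1/899 - 499*(-345) = -1/899 + 172155 = 154767344/899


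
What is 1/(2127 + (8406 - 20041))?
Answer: -1/9508 ≈ -0.00010517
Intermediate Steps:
1/(2127 + (8406 - 20041)) = 1/(2127 - 11635) = 1/(-9508) = -1/9508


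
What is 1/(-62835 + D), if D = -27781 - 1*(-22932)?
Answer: -1/67684 ≈ -1.4775e-5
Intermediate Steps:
D = -4849 (D = -27781 + 22932 = -4849)
1/(-62835 + D) = 1/(-62835 - 4849) = 1/(-67684) = -1/67684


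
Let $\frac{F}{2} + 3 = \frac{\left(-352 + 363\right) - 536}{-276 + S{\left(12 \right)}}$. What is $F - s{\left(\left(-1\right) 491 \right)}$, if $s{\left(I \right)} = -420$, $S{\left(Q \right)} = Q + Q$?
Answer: $\frac{2509}{6} \approx 418.17$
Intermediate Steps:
$S{\left(Q \right)} = 2 Q$
$F = - \frac{11}{6}$ ($F = -6 + 2 \frac{\left(-352 + 363\right) - 536}{-276 + 2 \cdot 12} = -6 + 2 \frac{11 - 536}{-276 + 24} = -6 + 2 \left(- \frac{525}{-252}\right) = -6 + 2 \left(\left(-525\right) \left(- \frac{1}{252}\right)\right) = -6 + 2 \cdot \frac{25}{12} = -6 + \frac{25}{6} = - \frac{11}{6} \approx -1.8333$)
$F - s{\left(\left(-1\right) 491 \right)} = - \frac{11}{6} - -420 = - \frac{11}{6} + 420 = \frac{2509}{6}$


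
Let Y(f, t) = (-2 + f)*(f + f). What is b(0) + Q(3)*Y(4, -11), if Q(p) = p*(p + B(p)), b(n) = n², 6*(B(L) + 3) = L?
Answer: 24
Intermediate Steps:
B(L) = -3 + L/6
Y(f, t) = 2*f*(-2 + f) (Y(f, t) = (-2 + f)*(2*f) = 2*f*(-2 + f))
Q(p) = p*(-3 + 7*p/6) (Q(p) = p*(p + (-3 + p/6)) = p*(-3 + 7*p/6))
b(0) + Q(3)*Y(4, -11) = 0² + ((⅙)*3*(-18 + 7*3))*(2*4*(-2 + 4)) = 0 + ((⅙)*3*(-18 + 21))*(2*4*2) = 0 + ((⅙)*3*3)*16 = 0 + (3/2)*16 = 0 + 24 = 24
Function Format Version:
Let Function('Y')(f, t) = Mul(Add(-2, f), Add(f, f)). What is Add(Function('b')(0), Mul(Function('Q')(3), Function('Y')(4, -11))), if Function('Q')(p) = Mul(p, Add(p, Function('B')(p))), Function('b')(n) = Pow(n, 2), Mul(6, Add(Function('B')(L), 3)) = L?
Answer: 24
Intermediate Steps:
Function('B')(L) = Add(-3, Mul(Rational(1, 6), L))
Function('Y')(f, t) = Mul(2, f, Add(-2, f)) (Function('Y')(f, t) = Mul(Add(-2, f), Mul(2, f)) = Mul(2, f, Add(-2, f)))
Function('Q')(p) = Mul(p, Add(-3, Mul(Rational(7, 6), p))) (Function('Q')(p) = Mul(p, Add(p, Add(-3, Mul(Rational(1, 6), p)))) = Mul(p, Add(-3, Mul(Rational(7, 6), p))))
Add(Function('b')(0), Mul(Function('Q')(3), Function('Y')(4, -11))) = Add(Pow(0, 2), Mul(Mul(Rational(1, 6), 3, Add(-18, Mul(7, 3))), Mul(2, 4, Add(-2, 4)))) = Add(0, Mul(Mul(Rational(1, 6), 3, Add(-18, 21)), Mul(2, 4, 2))) = Add(0, Mul(Mul(Rational(1, 6), 3, 3), 16)) = Add(0, Mul(Rational(3, 2), 16)) = Add(0, 24) = 24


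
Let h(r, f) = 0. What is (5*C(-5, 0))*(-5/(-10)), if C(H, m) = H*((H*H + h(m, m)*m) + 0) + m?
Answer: -625/2 ≈ -312.50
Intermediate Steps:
C(H, m) = m + H³ (C(H, m) = H*((H*H + 0*m) + 0) + m = H*((H² + 0) + 0) + m = H*(H² + 0) + m = H*H² + m = H³ + m = m + H³)
(5*C(-5, 0))*(-5/(-10)) = (5*(0 + (-5)³))*(-5/(-10)) = (5*(0 - 125))*(-5*(-⅒)) = (5*(-125))*(½) = -625*½ = -625/2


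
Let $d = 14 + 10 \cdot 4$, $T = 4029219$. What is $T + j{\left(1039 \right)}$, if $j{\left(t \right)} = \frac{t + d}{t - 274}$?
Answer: $\frac{3082353628}{765} \approx 4.0292 \cdot 10^{6}$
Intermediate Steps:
$d = 54$ ($d = 14 + 40 = 54$)
$j{\left(t \right)} = \frac{54 + t}{-274 + t}$ ($j{\left(t \right)} = \frac{t + 54}{t - 274} = \frac{54 + t}{-274 + t}$)
$T + j{\left(1039 \right)} = 4029219 + \frac{54 + 1039}{-274 + 1039} = 4029219 + \frac{1}{765} \cdot 1093 = 4029219 + \frac{1093}{765} = \frac{3082353628}{765}$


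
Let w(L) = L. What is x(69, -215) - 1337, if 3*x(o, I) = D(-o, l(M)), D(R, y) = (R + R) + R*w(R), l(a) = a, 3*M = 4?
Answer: 204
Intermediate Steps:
M = 4/3 (M = (1/3)*4 = 4/3 ≈ 1.3333)
D(R, y) = R**2 + 2*R (D(R, y) = (R + R) + R*R = 2*R + R**2 = R**2 + 2*R)
x(o, I) = -o*(2 - o)/3 (x(o, I) = ((-o)*(2 - o))/3 = (-o*(2 - o))/3 = -o*(2 - o)/3)
x(69, -215) - 1337 = (1/3)*69*(-2 + 69) - 1337 = (1/3)*69*67 - 1337 = 1541 - 1337 = 204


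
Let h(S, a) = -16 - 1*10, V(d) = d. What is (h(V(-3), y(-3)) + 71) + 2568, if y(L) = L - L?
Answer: 2613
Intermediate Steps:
y(L) = 0
h(S, a) = -26 (h(S, a) = -16 - 10 = -26)
(h(V(-3), y(-3)) + 71) + 2568 = (-26 + 71) + 2568 = 45 + 2568 = 2613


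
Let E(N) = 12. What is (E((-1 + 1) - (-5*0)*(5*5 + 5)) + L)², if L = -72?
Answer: 3600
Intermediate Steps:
(E((-1 + 1) - (-5*0)*(5*5 + 5)) + L)² = (12 - 72)² = (-60)² = 3600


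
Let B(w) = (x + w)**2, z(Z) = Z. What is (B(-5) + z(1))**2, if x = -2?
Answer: 2500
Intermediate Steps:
B(w) = (-2 + w)**2
(B(-5) + z(1))**2 = ((-2 - 5)**2 + 1)**2 = ((-7)**2 + 1)**2 = (49 + 1)**2 = 50**2 = 2500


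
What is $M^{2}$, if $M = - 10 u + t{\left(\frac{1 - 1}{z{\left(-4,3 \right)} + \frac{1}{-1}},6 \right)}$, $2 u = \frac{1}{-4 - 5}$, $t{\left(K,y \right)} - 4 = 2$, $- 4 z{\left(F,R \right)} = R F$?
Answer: $\frac{3481}{81} \approx 42.975$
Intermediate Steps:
$z{\left(F,R \right)} = - \frac{F R}{4}$ ($z{\left(F,R \right)} = - \frac{R F}{4} = - \frac{F R}{4}$)
$t{\left(K,y \right)} = 6$ ($t{\left(K,y \right)} = 4 + 2 = 6$)
$u = - \frac{1}{18}$ ($u = \frac{1}{2 \left(-4 - 5\right)} = \frac{1}{2 \left(-9\right)} = \frac{1}{2} \left(- \frac{1}{9}\right) = - \frac{1}{18} \approx -0.055556$)
$M = \frac{59}{9}$ ($M = \left(-10\right) \left(- \frac{1}{18}\right) + 6 = \frac{5}{9} + 6 = \frac{59}{9} \approx 6.5556$)
$M^{2} = \left(\frac{59}{9}\right)^{2} = \frac{3481}{81}$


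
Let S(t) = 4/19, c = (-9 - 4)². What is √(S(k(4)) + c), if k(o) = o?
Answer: √61085/19 ≈ 13.008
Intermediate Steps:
c = 169 (c = (-13)² = 169)
S(t) = 4/19 (S(t) = 4*(1/19) = 4/19)
√(S(k(4)) + c) = √(4/19 + 169) = √(3215/19) = √61085/19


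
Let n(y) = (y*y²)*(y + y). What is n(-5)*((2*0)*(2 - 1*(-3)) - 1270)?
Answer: -1587500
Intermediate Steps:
n(y) = 2*y⁴ (n(y) = y³*(2*y) = 2*y⁴)
n(-5)*((2*0)*(2 - 1*(-3)) - 1270) = (2*(-5)⁴)*((2*0)*(2 - 1*(-3)) - 1270) = (2*625)*(0*(2 + 3) - 1270) = 1250*(0*5 - 1270) = 1250*(0 - 1270) = 1250*(-1270) = -1587500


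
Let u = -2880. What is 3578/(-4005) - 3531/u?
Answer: 85267/256320 ≈ 0.33266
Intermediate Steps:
3578/(-4005) - 3531/u = 3578/(-4005) - 3531/(-2880) = 3578*(-1/4005) - 3531*(-1/2880) = -3578/4005 + 1177/960 = 85267/256320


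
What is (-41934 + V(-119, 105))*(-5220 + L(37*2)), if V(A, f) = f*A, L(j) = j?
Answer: 280091634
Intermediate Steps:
V(A, f) = A*f
(-41934 + V(-119, 105))*(-5220 + L(37*2)) = (-41934 - 119*105)*(-5220 + 37*2) = (-41934 - 12495)*(-5220 + 74) = -54429*(-5146) = 280091634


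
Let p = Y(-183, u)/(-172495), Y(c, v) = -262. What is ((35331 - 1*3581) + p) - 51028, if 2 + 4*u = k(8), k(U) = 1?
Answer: -3325358348/172495 ≈ -19278.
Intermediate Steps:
u = -¼ (u = -½ + (¼)*1 = -½ + ¼ = -¼ ≈ -0.25000)
p = 262/172495 (p = -262/(-172495) = -262*(-1/172495) = 262/172495 ≈ 0.0015189)
((35331 - 1*3581) + p) - 51028 = ((35331 - 1*3581) + 262/172495) - 51028 = ((35331 - 3581) + 262/172495) - 51028 = (31750 + 262/172495) - 51028 = 5476716512/172495 - 51028 = -3325358348/172495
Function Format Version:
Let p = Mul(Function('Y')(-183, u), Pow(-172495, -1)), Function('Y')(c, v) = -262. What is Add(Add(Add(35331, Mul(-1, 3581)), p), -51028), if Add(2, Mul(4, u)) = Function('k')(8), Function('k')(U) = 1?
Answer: Rational(-3325358348, 172495) ≈ -19278.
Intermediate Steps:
u = Rational(-1, 4) (u = Add(Rational(-1, 2), Mul(Rational(1, 4), 1)) = Add(Rational(-1, 2), Rational(1, 4)) = Rational(-1, 4) ≈ -0.25000)
p = Rational(262, 172495) (p = Mul(-262, Pow(-172495, -1)) = Mul(-262, Rational(-1, 172495)) = Rational(262, 172495) ≈ 0.0015189)
Add(Add(Add(35331, Mul(-1, 3581)), p), -51028) = Add(Add(Add(35331, Mul(-1, 3581)), Rational(262, 172495)), -51028) = Add(Add(Add(35331, -3581), Rational(262, 172495)), -51028) = Add(Add(31750, Rational(262, 172495)), -51028) = Add(Rational(5476716512, 172495), -51028) = Rational(-3325358348, 172495)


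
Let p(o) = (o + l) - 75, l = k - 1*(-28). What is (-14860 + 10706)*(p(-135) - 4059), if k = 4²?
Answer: 17550650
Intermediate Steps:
k = 16
l = 44 (l = 16 - 1*(-28) = 16 + 28 = 44)
p(o) = -31 + o (p(o) = (o + 44) - 75 = (44 + o) - 75 = -31 + o)
(-14860 + 10706)*(p(-135) - 4059) = (-14860 + 10706)*((-31 - 135) - 4059) = -4154*(-166 - 4059) = -4154*(-4225) = 17550650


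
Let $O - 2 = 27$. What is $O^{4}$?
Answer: $707281$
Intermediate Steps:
$O = 29$ ($O = 2 + 27 = 29$)
$O^{4} = 29^{4} = 707281$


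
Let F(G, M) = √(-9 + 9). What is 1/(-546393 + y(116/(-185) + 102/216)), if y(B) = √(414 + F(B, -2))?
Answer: -182131/99515103345 - √46/99515103345 ≈ -1.8303e-6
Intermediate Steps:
F(G, M) = 0 (F(G, M) = √0 = 0)
y(B) = 3*√46 (y(B) = √(414 + 0) = √414 = 3*√46)
1/(-546393 + y(116/(-185) + 102/216)) = 1/(-546393 + 3*√46)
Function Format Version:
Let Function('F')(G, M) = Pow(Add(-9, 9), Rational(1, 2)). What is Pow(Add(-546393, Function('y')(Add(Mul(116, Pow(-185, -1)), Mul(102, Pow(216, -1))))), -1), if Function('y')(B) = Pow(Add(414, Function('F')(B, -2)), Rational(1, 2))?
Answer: Add(Rational(-182131, 99515103345), Mul(Rational(-1, 99515103345), Pow(46, Rational(1, 2)))) ≈ -1.8303e-6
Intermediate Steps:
Function('F')(G, M) = 0 (Function('F')(G, M) = Pow(0, Rational(1, 2)) = 0)
Function('y')(B) = Mul(3, Pow(46, Rational(1, 2))) (Function('y')(B) = Pow(Add(414, 0), Rational(1, 2)) = Pow(414, Rational(1, 2)) = Mul(3, Pow(46, Rational(1, 2))))
Pow(Add(-546393, Function('y')(Add(Mul(116, Pow(-185, -1)), Mul(102, Pow(216, -1))))), -1) = Pow(Add(-546393, Mul(3, Pow(46, Rational(1, 2)))), -1)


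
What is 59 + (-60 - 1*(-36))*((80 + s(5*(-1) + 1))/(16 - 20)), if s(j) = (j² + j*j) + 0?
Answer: 731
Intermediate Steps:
s(j) = 2*j² (s(j) = (j² + j²) + 0 = 2*j² + 0 = 2*j²)
59 + (-60 - 1*(-36))*((80 + s(5*(-1) + 1))/(16 - 20)) = 59 + (-60 - 1*(-36))*((80 + 2*(5*(-1) + 1)²)/(16 - 20)) = 59 + (-60 + 36)*((80 + 2*(-5 + 1)²)/(-4)) = 59 - 24*(80 + 2*(-4)²)*(-1)/4 = 59 - 24*(80 + 2*16)*(-1)/4 = 59 - 24*(80 + 32)*(-1)/4 = 59 - 2688*(-1)/4 = 59 - 24*(-28) = 59 + 672 = 731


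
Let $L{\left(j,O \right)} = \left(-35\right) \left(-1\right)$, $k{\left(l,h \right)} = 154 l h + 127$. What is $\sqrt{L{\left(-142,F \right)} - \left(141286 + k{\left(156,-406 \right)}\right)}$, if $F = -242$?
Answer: $\sqrt{9612366} \approx 3100.4$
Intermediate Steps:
$k{\left(l,h \right)} = 127 + 154 h l$ ($k{\left(l,h \right)} = 154 h l + 127 = 127 + 154 h l$)
$L{\left(j,O \right)} = 35$
$\sqrt{L{\left(-142,F \right)} - \left(141286 + k{\left(156,-406 \right)}\right)} = \sqrt{35 - \left(141413 + 154 \left(-406\right) 156\right)} = \sqrt{35 - -9612331} = \sqrt{35 + \left(-141286 + 9753617\right)} = \sqrt{35 + 9612331} = \sqrt{9612366}$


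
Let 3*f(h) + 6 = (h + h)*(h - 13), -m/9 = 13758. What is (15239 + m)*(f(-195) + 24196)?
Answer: -5563141422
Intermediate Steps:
m = -123822 (m = -9*13758 = -123822)
f(h) = -2 + 2*h*(-13 + h)/3 (f(h) = -2 + ((h + h)*(h - 13))/3 = -2 + ((2*h)*(-13 + h))/3 = -2 + (2*h*(-13 + h))/3 = -2 + 2*h*(-13 + h)/3)
(15239 + m)*(f(-195) + 24196) = (15239 - 123822)*((-2 - 26/3*(-195) + (⅔)*(-195)²) + 24196) = -108583*((-2 + 1690 + (⅔)*38025) + 24196) = -108583*((-2 + 1690 + 25350) + 24196) = -108583*(27038 + 24196) = -108583*51234 = -5563141422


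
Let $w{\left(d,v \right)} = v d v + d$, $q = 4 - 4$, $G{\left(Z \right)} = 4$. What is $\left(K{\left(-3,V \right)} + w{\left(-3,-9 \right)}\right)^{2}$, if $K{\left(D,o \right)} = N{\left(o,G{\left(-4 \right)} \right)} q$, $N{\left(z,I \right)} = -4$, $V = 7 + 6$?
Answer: $60516$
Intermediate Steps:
$V = 13$
$q = 0$ ($q = 4 - 4 = 0$)
$K{\left(D,o \right)} = 0$ ($K{\left(D,o \right)} = \left(-4\right) 0 = 0$)
$w{\left(d,v \right)} = d + d v^{2}$ ($w{\left(d,v \right)} = d v v + d = d v^{2} + d = d + d v^{2}$)
$\left(K{\left(-3,V \right)} + w{\left(-3,-9 \right)}\right)^{2} = \left(0 - 3 \left(1 + \left(-9\right)^{2}\right)\right)^{2} = \left(0 - 3 \left(1 + 81\right)\right)^{2} = \left(0 - 246\right)^{2} = \left(-246\right)^{2} = 60516$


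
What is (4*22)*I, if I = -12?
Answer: -1056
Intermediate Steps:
(4*22)*I = (4*22)*(-12) = 88*(-12) = -1056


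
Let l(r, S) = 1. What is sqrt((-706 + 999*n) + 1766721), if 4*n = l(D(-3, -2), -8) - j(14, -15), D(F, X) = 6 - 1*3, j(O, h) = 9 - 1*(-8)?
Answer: sqrt(1762019) ≈ 1327.4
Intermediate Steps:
j(O, h) = 17 (j(O, h) = 9 + 8 = 17)
D(F, X) = 3 (D(F, X) = 6 - 3 = 3)
n = -4 (n = (1 - 1*17)/4 = (1 - 17)/4 = (1/4)*(-16) = -4)
sqrt((-706 + 999*n) + 1766721) = sqrt((-706 + 999*(-4)) + 1766721) = sqrt((-706 - 3996) + 1766721) = sqrt(-4702 + 1766721) = sqrt(1762019)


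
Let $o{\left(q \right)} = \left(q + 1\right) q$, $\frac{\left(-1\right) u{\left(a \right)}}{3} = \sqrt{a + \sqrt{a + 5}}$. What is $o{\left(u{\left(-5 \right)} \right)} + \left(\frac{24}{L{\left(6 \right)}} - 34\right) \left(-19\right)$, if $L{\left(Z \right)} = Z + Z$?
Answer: $563 - 3 i \sqrt{5} \approx 563.0 - 6.7082 i$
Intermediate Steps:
$L{\left(Z \right)} = 2 Z$
$u{\left(a \right)} = - 3 \sqrt{a + \sqrt{5 + a}}$ ($u{\left(a \right)} = - 3 \sqrt{a + \sqrt{a + 5}} = - 3 \sqrt{a + \sqrt{5 + a}}$)
$o{\left(q \right)} = q \left(1 + q\right)$ ($o{\left(q \right)} = \left(1 + q\right) q = q \left(1 + q\right)$)
$o{\left(u{\left(-5 \right)} \right)} + \left(\frac{24}{L{\left(6 \right)}} - 34\right) \left(-19\right) = - 3 \sqrt{-5 + \sqrt{5 - 5}} \left(1 - 3 \sqrt{-5 + \sqrt{5 - 5}}\right) + \left(\frac{24}{2 \cdot 6} - 34\right) \left(-19\right) = - 3 \sqrt{-5 + \sqrt{0}} \left(1 - 3 \sqrt{-5 + \sqrt{0}}\right) + \left(\frac{24}{12} - 34\right) \left(-19\right) = - 3 \sqrt{-5 + 0} \left(1 - 3 \sqrt{-5 + 0}\right) + \left(24 \cdot \frac{1}{12} - 34\right) \left(-19\right) = - 3 \sqrt{-5} \left(1 - 3 \sqrt{-5}\right) + \left(2 - 34\right) \left(-19\right) = - 3 i \sqrt{5} \left(1 - 3 i \sqrt{5}\right) - -608 = - 3 i \sqrt{5} \left(1 - 3 i \sqrt{5}\right) + 608 = 608 - 3 i \sqrt{5} \left(1 - 3 i \sqrt{5}\right)$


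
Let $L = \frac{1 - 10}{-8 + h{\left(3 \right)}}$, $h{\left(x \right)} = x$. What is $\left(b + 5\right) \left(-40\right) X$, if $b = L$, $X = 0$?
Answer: $0$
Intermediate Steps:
$L = \frac{9}{5}$ ($L = \frac{1 - 10}{-8 + 3} = - \frac{9}{-5} = \left(-9\right) \left(- \frac{1}{5}\right) = \frac{9}{5} \approx 1.8$)
$b = \frac{9}{5} \approx 1.8$
$\left(b + 5\right) \left(-40\right) X = \left(\frac{9}{5} + 5\right) \left(-40\right) 0 = \frac{34}{5} \left(-40\right) 0 = \left(-272\right) 0 = 0$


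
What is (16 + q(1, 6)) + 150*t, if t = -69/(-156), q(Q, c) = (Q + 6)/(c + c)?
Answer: 12937/156 ≈ 82.929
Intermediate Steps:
q(Q, c) = (6 + Q)/(2*c) (q(Q, c) = (6 + Q)/((2*c)) = (6 + Q)*(1/(2*c)) = (6 + Q)/(2*c))
t = 23/52 (t = -69*(-1/156) = 23/52 ≈ 0.44231)
(16 + q(1, 6)) + 150*t = (16 + (1/2)*(6 + 1)/6) + 150*(23/52) = (16 + (1/2)*(1/6)*7) + 1725/26 = (16 + 7/12) + 1725/26 = 199/12 + 1725/26 = 12937/156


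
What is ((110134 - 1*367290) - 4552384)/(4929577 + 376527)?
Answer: -1202385/1326526 ≈ -0.90642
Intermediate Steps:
((110134 - 1*367290) - 4552384)/(4929577 + 376527) = ((110134 - 367290) - 4552384)/5306104 = (-257156 - 4552384)*(1/5306104) = -4809540*1/5306104 = -1202385/1326526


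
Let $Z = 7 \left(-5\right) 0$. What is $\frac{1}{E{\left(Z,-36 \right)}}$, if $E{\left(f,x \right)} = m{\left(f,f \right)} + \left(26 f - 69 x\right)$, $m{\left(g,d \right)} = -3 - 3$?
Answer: $\frac{1}{2478} \approx 0.00040355$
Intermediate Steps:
$m{\left(g,d \right)} = -6$ ($m{\left(g,d \right)} = -3 - 3 = -6$)
$Z = 0$ ($Z = \left(-35\right) 0 = 0$)
$E{\left(f,x \right)} = -6 - 69 x + 26 f$ ($E{\left(f,x \right)} = -6 + \left(26 f - 69 x\right) = -6 + \left(- 69 x + 26 f\right) = -6 - 69 x + 26 f$)
$\frac{1}{E{\left(Z,-36 \right)}} = \frac{1}{-6 - -2484 + 26 \cdot 0} = \frac{1}{-6 + 2484 + 0} = \frac{1}{2478}$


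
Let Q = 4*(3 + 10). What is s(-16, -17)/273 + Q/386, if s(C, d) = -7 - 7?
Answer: 628/7527 ≈ 0.083433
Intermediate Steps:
Q = 52 (Q = 4*13 = 52)
s(C, d) = -14
s(-16, -17)/273 + Q/386 = -14/273 + 52/386 = -14*1/273 + 52*(1/386) = -2/39 + 26/193 = 628/7527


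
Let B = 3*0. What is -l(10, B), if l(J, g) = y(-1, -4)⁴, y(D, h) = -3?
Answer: -81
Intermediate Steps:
B = 0
l(J, g) = 81 (l(J, g) = (-3)⁴ = 81)
-l(10, B) = -1*81 = -81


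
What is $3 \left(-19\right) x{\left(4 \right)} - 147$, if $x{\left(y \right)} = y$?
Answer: $-375$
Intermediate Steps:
$3 \left(-19\right) x{\left(4 \right)} - 147 = 3 \left(-19\right) 4 - 147 = \left(-57\right) 4 - 147 = -228 - 147 = -375$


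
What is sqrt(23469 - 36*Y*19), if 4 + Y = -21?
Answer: sqrt(40569) ≈ 201.42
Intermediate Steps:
Y = -25 (Y = -4 - 21 = -25)
sqrt(23469 - 36*Y*19) = sqrt(23469 - 36*(-25)*19) = sqrt(23469 + 900*19) = sqrt(23469 + 17100) = sqrt(40569)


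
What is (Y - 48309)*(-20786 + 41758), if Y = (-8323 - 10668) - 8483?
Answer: -1589321076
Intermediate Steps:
Y = -27474 (Y = -18991 - 8483 = -27474)
(Y - 48309)*(-20786 + 41758) = (-27474 - 48309)*(-20786 + 41758) = -75783*20972 = -1589321076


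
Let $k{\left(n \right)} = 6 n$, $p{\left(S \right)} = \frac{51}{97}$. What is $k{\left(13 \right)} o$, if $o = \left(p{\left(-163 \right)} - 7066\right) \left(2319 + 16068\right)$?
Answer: $- \frac{982920809286}{97} \approx -1.0133 \cdot 10^{10}$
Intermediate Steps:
$p{\left(S \right)} = \frac{51}{97}$ ($p{\left(S \right)} = 51 \cdot \frac{1}{97} = \frac{51}{97}$)
$o = - \frac{12601548837}{97}$ ($o = \left(\frac{51}{97} - 7066\right) \left(2319 + 16068\right) = \left(- \frac{685351}{97}\right) 18387 = - \frac{12601548837}{97} \approx -1.2991 \cdot 10^{8}$)
$k{\left(13 \right)} o = 6 \cdot 13 \left(- \frac{12601548837}{97}\right) = 78 \left(- \frac{12601548837}{97}\right) = - \frac{982920809286}{97}$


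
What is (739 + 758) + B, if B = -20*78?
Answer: -63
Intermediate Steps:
B = -1560
(739 + 758) + B = (739 + 758) - 1560 = 1497 - 1560 = -63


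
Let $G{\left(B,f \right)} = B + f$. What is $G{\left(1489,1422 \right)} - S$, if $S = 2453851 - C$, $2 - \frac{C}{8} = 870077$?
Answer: $-9411540$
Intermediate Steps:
$C = -6960600$ ($C = 16 - 6960616 = -6960600$)
$S = 9414451$ ($S = 2453851 - -6960600 = 2453851 + 6960600 = 9414451$)
$G{\left(1489,1422 \right)} - S = \left(1489 + 1422\right) - 9414451 = 2911 - 9414451 = -9411540$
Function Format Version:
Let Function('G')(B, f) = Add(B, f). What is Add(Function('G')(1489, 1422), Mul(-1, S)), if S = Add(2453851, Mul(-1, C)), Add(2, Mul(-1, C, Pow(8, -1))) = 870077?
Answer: -9411540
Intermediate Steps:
C = -6960600 (C = Add(16, Mul(-8, 870077)) = Add(16, -6960616) = -6960600)
S = 9414451 (S = Add(2453851, Mul(-1, -6960600)) = Add(2453851, 6960600) = 9414451)
Add(Function('G')(1489, 1422), Mul(-1, S)) = Add(Add(1489, 1422), Mul(-1, 9414451)) = Add(2911, -9414451) = -9411540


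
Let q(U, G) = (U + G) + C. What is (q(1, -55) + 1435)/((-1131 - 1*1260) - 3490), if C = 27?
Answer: -1408/5881 ≈ -0.23942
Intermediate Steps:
q(U, G) = 27 + G + U (q(U, G) = (U + G) + 27 = (G + U) + 27 = 27 + G + U)
(q(1, -55) + 1435)/((-1131 - 1*1260) - 3490) = ((27 - 55 + 1) + 1435)/((-1131 - 1*1260) - 3490) = (-27 + 1435)/((-1131 - 1260) - 3490) = 1408/(-2391 - 3490) = 1408/(-5881) = 1408*(-1/5881) = -1408/5881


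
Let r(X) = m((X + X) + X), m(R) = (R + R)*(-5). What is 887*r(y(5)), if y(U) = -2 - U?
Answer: 186270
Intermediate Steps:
m(R) = -10*R (m(R) = (2*R)*(-5) = -10*R)
r(X) = -30*X (r(X) = -10*((X + X) + X) = -10*(2*X + X) = -30*X)
887*r(y(5)) = 887*(-30*(-2 - 1*5)) = 887*(-30*(-2 - 5)) = 887*(-30*(-7)) = 887*210 = 186270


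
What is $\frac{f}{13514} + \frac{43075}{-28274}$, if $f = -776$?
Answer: $- \frac{302028087}{191047418} \approx -1.5809$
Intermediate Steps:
$\frac{f}{13514} + \frac{43075}{-28274} = - \frac{776}{13514} + \frac{43075}{-28274} = \left(-776\right) \frac{1}{13514} + 43075 \left(- \frac{1}{28274}\right) = - \frac{388}{6757} - \frac{43075}{28274} = - \frac{302028087}{191047418}$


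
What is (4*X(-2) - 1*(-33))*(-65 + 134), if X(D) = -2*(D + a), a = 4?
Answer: 1173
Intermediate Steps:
X(D) = -8 - 2*D (X(D) = -2*(D + 4) = -2*(4 + D) = -8 - 2*D)
(4*X(-2) - 1*(-33))*(-65 + 134) = (4*(-8 - 2*(-2)) - 1*(-33))*(-65 + 134) = (4*(-8 + 4) + 33)*69 = (4*(-4) + 33)*69 = (-16 + 33)*69 = 17*69 = 1173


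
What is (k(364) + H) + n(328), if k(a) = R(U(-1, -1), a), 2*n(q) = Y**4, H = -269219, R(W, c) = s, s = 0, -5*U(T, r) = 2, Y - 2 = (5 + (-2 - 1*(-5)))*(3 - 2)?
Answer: -264219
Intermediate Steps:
Y = 10 (Y = 2 + (5 + (-2 - 1*(-5)))*(3 - 2) = 2 + (5 + (-2 + 5))*1 = 2 + (5 + 3)*1 = 2 + 8*1 = 2 + 8 = 10)
U(T, r) = -2/5 (U(T, r) = -1/5*2 = -2/5)
R(W, c) = 0
n(q) = 5000 (n(q) = (1/2)*10**4 = (1/2)*10000 = 5000)
k(a) = 0
(k(364) + H) + n(328) = (0 - 269219) + 5000 = -269219 + 5000 = -264219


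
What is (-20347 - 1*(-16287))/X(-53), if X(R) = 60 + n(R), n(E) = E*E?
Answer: -4060/2869 ≈ -1.4151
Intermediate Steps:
n(E) = E**2
X(R) = 60 + R**2
(-20347 - 1*(-16287))/X(-53) = (-20347 - 1*(-16287))/(60 + (-53)**2) = (-20347 + 16287)/(60 + 2809) = -4060/2869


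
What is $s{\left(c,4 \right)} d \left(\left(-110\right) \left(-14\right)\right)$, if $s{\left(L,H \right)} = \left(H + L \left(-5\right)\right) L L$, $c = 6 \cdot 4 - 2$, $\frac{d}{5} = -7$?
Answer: $2765285600$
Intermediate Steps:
$d = -35$ ($d = 5 \left(-7\right) = -35$)
$c = 22$ ($c = 24 - 2 = 22$)
$s{\left(L,H \right)} = L^{2} \left(H - 5 L\right)$ ($s{\left(L,H \right)} = \left(H - 5 L\right) L L = L \left(H - 5 L\right) L = L^{2} \left(H - 5 L\right)$)
$s{\left(c,4 \right)} d \left(\left(-110\right) \left(-14\right)\right) = 22^{2} \left(4 - 110\right) \left(-35\right) \left(\left(-110\right) \left(-14\right)\right) = 484 \left(4 - 110\right) \left(-35\right) 1540 = 484 \left(-106\right) \left(-35\right) 1540 = \left(-51304\right) \left(-35\right) 1540 = 1795640 \cdot 1540 = 2765285600$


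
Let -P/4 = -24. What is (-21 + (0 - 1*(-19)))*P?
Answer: -192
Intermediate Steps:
P = 96 (P = -4*(-24) = 96)
(-21 + (0 - 1*(-19)))*P = (-21 + (0 - 1*(-19)))*96 = (-21 + (0 + 19))*96 = (-21 + 19)*96 = -2*96 = -192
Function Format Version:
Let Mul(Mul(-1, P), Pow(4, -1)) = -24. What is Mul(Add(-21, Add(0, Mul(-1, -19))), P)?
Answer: -192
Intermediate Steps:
P = 96 (P = Mul(-4, -24) = 96)
Mul(Add(-21, Add(0, Mul(-1, -19))), P) = Mul(Add(-21, Add(0, Mul(-1, -19))), 96) = Mul(Add(-21, Add(0, 19)), 96) = Mul(Add(-21, 19), 96) = Mul(-2, 96) = -192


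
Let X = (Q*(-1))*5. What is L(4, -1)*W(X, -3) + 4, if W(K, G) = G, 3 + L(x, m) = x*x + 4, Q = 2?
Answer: -47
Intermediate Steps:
X = -10 (X = (2*(-1))*5 = -2*5 = -10)
L(x, m) = 1 + x**2 (L(x, m) = -3 + (x*x + 4) = -3 + (x**2 + 4) = -3 + (4 + x**2) = 1 + x**2)
L(4, -1)*W(X, -3) + 4 = (1 + 4**2)*(-3) + 4 = (1 + 16)*(-3) + 4 = 17*(-3) + 4 = -51 + 4 = -47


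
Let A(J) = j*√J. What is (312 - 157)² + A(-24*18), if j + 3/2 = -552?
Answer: 24025 - 6642*I*√3 ≈ 24025.0 - 11504.0*I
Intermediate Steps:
j = -1107/2 (j = -3/2 - 552 = -1107/2 ≈ -553.50)
A(J) = -1107*√J/2
(312 - 157)² + A(-24*18) = (312 - 157)² - 1107*12*I*√3/2 = 155² - 6642*I*√3 = 24025 - 6642*I*√3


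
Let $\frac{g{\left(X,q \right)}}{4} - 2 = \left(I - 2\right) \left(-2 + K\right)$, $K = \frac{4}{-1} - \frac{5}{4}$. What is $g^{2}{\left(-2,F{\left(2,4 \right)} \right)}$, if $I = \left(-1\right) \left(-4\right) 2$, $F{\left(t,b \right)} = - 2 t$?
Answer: $27556$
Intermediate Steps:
$K = - \frac{21}{4}$ ($K = 4 \left(-1\right) - \frac{5}{4} = -4 - \frac{5}{4} = - \frac{21}{4} \approx -5.25$)
$I = 8$ ($I = 4 \cdot 2 = 8$)
$g{\left(X,q \right)} = -166$ ($g{\left(X,q \right)} = 8 + 4 \left(8 - 2\right) \left(-2 - \frac{21}{4}\right) = 8 + 4 \cdot 6 \left(- \frac{29}{4}\right) = 8 + 4 \left(- \frac{87}{2}\right) = 8 - 174 = -166$)
$g^{2}{\left(-2,F{\left(2,4 \right)} \right)} = \left(-166\right)^{2} = 27556$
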